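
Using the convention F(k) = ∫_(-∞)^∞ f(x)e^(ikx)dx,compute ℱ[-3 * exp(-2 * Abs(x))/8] -3/(2 * k^2 + 8)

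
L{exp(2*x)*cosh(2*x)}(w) (w - 2)/(w*(w - 4))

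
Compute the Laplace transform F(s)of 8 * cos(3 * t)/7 8 * s/(7 * (s^2+9))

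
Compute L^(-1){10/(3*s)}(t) 10/3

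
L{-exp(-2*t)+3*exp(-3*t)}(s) 3/(s+3) - 1/(s+2)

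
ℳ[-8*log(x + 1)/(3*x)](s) 8*pi*csc(pi*s)/(3*(s - 1))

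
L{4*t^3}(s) 24/s^4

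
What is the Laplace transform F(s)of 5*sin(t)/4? 5/(4*(s^2 + 1))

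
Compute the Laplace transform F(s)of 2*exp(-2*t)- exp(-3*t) 2/(s + 2) - 1/(s + 3)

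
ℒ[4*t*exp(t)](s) 4/(s - 1)^2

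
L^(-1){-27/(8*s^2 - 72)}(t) -9*sinh(3*t)/8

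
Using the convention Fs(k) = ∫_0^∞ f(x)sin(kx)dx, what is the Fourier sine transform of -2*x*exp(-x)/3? -4*k/(3*(k^2 + 1)^2)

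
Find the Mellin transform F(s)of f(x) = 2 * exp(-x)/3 2 * gamma(s)/3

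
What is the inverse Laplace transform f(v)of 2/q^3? v^2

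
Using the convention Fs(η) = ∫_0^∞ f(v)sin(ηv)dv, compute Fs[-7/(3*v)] -7*pi/6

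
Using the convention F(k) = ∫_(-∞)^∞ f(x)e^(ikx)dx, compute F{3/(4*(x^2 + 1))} 3*pi*exp(-Abs(k))/4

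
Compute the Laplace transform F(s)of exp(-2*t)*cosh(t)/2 (s + 2)/(2*((s + 2)^2 - 1))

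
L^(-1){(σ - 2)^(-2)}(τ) τ * exp(2 * τ)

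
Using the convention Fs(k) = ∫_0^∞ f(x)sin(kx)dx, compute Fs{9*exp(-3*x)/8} 9*k/(8*(k^2+9))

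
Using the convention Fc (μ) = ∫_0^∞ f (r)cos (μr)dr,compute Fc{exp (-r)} 1/ (μ^2+1)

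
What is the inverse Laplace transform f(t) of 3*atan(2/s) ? 3*sin(2*t) /t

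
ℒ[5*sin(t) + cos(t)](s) 5/(s^2 + 1) + s/(s^2 + 1)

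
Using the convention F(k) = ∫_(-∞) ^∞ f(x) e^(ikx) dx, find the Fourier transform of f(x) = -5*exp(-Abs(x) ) -10/(k^2+1) 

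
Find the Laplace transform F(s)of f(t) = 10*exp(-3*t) 10/(s + 3)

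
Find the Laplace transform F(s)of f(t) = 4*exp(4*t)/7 4/(7*(s - 4))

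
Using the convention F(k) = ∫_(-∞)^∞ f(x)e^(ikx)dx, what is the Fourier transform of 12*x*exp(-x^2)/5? 6*I*sqrt(pi)*k*exp(-k^2/4)/5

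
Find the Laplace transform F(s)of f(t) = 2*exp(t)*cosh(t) 2*(s - 1)/(s*(s - 2))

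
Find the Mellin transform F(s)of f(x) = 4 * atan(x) -2 * pi * sec(pi * s/2)/s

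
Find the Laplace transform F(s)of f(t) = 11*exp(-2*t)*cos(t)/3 11*(s + 2)/(3*((s + 2)^2 + 1))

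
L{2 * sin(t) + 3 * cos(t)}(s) 3 * s/(s^2 + 1) + 2/(s^2 + 1)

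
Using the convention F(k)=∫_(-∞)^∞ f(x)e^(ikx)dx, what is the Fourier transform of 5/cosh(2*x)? 5*pi/(2*cosh(pi*k/4))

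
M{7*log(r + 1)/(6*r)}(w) -7*pi*csc(pi*w)/(6*w - 6)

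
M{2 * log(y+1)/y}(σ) -2 * pi * csc(pi * σ)/(σ - 1)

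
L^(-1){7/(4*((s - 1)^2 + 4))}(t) 7*exp(t)*sin(2*t)/8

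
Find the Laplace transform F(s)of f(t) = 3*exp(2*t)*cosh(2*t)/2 3*(s - 2)/(2*s*(s - 4))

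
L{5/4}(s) 5/(4 * s)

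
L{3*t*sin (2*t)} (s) 12*s/ (s^2 + 4)^2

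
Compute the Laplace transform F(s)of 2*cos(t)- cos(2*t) 2*s/(s^2+1)- s/(s^2+4)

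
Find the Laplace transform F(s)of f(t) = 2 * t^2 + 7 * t 7/s^2 + 4/s^3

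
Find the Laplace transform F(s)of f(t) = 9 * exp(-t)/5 9/(5 * (s + 1))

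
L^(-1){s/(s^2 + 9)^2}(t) t * sin(3 * t)/6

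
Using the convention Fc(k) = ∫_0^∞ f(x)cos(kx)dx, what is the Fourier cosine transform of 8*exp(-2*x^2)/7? 2*sqrt(2)*sqrt(pi)*exp(-k^2/8)/7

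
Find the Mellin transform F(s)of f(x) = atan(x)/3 -pi*sec(pi*s/2)/(6*s)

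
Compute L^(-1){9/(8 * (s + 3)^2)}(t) 9 * t * exp(-3 * t)/8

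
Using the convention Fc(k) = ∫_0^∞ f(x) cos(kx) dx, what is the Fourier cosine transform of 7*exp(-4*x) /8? 7/(2*(k^2 + 16) ) 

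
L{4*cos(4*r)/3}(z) 4*z/(3*(z^2 + 16))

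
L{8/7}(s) 8/(7*s)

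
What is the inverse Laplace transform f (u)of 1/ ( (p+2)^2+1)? exp (-2 * u) * sin (u)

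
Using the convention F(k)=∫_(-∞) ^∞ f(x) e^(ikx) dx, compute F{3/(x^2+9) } pi*exp(-3*Abs(k) ) 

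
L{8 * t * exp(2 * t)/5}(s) 8/(5 * (s - 2)^2)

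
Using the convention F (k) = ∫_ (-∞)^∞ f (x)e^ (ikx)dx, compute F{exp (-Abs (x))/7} 2/ (7 * (k^2 + 1))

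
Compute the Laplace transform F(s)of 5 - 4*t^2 5/s - 8/s^3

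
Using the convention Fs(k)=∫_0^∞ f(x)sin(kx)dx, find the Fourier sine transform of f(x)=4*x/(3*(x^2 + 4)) 2*pi*exp(-2*k)/3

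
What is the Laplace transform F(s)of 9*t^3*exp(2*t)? 54/(s - 2)^4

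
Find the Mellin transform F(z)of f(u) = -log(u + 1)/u pi*csc(pi*z)/(z - 1)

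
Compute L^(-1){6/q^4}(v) v^3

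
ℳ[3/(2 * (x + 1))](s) 3 * pi * csc(pi * s)/2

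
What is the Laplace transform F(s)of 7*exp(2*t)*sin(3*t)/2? 21/(2*((s - 2)^2 + 9))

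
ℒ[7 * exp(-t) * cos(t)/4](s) 7 * (s + 1)/(4 * ((s + 1)^2 + 1))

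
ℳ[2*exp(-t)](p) 2*gamma(p)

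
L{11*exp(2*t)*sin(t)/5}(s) 11/(5*((s - 2)^2 + 1))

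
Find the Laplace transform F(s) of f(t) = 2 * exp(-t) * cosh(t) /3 2 * (s + 1) /(3 * s * (s + 2) ) 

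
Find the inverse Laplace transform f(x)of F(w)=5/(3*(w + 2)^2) 5*x*exp(-2*x)/3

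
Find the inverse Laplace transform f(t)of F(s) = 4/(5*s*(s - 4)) 2*exp(2*t)*sinh(2*t)/5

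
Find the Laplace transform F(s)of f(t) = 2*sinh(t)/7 2/(7*(s^2-1))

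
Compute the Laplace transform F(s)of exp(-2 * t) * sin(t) 1/((s + 2)^2 + 1)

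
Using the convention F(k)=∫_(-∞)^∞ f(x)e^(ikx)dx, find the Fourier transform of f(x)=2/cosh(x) 2 * pi/cosh(pi * k/2)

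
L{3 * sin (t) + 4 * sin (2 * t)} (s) 8/ (s^2 + 4) + 3/ (s^2 + 1)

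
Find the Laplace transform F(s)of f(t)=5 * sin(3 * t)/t 5 * atan(3/s)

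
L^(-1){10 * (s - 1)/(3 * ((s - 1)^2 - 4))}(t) 10 * exp(t) * cosh(2 * t)/3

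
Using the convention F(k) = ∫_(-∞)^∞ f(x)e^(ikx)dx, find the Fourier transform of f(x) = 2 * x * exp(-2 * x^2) sqrt(2) * I * sqrt(pi) * k * exp(-k^2/8)/4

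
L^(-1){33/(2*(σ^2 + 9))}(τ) 11*sin(3*τ)/2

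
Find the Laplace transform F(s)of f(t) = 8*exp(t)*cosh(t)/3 8*(s - 1)/(3*s*(s - 2))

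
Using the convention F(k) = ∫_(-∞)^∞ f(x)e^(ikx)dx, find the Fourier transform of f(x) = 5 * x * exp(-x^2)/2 5 * I * sqrt(pi) * k * exp(-k^2/4)/4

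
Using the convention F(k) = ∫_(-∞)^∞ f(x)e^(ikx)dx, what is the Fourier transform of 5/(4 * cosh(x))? 5 * pi/(4 * cosh(pi * k/2))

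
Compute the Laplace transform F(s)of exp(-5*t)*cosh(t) (s + 5)/((s + 5)^2 - 1)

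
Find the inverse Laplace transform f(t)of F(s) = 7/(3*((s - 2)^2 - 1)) 7*exp(2*t)*sinh(t)/3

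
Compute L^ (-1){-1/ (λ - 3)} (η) -exp (3*η)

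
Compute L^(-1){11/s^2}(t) 11*t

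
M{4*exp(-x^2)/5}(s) 2*gamma(s/2)/5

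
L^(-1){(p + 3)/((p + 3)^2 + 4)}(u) exp(-3 * u) * cos(2 * u)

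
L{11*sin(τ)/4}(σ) 11/(4*(σ^2+1))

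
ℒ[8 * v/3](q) 8/(3 * q^2)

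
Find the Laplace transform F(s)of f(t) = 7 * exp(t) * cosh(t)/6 7 * (s - 1)/(6 * s * (s - 2))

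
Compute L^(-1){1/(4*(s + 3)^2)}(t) t*exp(-3*t)/4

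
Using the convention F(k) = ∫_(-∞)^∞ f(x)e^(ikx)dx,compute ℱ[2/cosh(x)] 2*pi/cosh(pi*k/2)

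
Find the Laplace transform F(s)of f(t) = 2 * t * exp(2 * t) 2/(s - 2)^2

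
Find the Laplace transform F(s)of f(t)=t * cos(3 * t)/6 (s^2 - 9)/(6 * (s^2 + 9)^2)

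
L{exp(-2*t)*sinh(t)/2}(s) 1/(2*((s + 2)^2 - 1))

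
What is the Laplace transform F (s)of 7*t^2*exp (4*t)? 14/ (s - 4)^3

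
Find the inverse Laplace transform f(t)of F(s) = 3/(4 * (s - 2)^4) t^3 * exp(2 * t)/8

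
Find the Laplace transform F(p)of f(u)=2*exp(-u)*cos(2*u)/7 2*(p + 1)/(7*((p + 1)^2 + 4))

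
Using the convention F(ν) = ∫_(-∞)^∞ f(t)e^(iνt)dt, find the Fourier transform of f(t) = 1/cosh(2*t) pi/(2*cosh(pi*ν/4))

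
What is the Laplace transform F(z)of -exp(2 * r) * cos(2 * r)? (2 - z)/((z - 2)^2 + 4)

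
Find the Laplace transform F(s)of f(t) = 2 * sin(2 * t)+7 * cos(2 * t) 7 * s/(s^2+4)+4/(s^2+4)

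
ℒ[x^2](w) 2/w^3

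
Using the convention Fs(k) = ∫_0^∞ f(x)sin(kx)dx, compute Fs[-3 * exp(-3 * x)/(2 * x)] -3 * atan(k/3)/2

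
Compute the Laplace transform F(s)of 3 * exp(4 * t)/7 3/(7 * (s - 4))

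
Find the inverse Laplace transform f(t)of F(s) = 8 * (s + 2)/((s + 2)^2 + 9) 8 * exp(-2 * t) * cos(3 * t)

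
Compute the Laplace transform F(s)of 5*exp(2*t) 5/(s - 2)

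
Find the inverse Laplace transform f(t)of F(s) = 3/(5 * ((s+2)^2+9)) exp(-2 * t) * sin(3 * t)/5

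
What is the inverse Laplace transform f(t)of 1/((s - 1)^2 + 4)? exp(t)*sin(2*t)/2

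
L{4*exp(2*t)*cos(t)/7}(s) 4*(s - 2)/(7*((s - 2)^2 + 1))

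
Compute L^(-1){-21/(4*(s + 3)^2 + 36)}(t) -7*exp(-3*t)*sin(3*t)/4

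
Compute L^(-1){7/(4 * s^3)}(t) 7 * t^2/8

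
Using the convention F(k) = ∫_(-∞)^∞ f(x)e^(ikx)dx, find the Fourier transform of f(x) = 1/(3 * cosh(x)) pi/(3 * cosh(pi * k/2))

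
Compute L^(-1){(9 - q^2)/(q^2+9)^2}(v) -v * cos(3 * v)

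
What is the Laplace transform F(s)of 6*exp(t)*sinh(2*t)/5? 12/(5*((s - 1)^2 - 4))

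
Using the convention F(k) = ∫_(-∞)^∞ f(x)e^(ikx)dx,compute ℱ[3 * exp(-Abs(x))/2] 3/(k^2 + 1)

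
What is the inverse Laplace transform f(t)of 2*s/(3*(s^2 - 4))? 2*cosh(2*t)/3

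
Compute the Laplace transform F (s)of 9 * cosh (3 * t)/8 9 * s/ (8 * (s^2 - 9))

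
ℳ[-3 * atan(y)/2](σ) 3 * pi * sec(pi * σ/2)/(4 * σ)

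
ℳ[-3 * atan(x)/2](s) 3 * pi * sec(pi * s/2)/(4 * s)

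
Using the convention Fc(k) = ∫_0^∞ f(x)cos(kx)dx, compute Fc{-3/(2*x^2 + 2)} -3*pi*exp(-k)/4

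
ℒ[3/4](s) 3/(4*s)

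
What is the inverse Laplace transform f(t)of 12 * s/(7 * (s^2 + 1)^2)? 6 * t * sin(t)/7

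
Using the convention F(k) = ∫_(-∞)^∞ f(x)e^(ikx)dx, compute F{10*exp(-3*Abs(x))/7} 60/(7*(k^2 + 9))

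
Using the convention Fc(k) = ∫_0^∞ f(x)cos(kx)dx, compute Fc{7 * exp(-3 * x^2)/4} 7 * sqrt(3) * sqrt(pi) * exp(-k^2/12)/24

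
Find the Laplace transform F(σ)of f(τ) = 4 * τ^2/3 8/(3 * σ^3)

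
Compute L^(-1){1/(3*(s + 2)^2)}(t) t*exp(-2*t)/3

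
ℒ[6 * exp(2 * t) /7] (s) 6/(7 * (s - 2) ) 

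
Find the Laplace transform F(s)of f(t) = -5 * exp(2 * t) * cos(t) 5 * (2 - s)/((s - 2)^2 + 1)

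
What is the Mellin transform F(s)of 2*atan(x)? -pi*sec(pi*s/2)/s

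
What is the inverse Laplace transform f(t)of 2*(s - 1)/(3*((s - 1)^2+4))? 2*exp(t)*cos(2*t)/3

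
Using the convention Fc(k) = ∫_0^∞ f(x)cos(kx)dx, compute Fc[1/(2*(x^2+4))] pi*exp(-2*k)/8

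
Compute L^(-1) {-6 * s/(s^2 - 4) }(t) -6 * cosh(2 * t) 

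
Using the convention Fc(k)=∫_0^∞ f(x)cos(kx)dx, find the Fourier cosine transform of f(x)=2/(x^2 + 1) pi * exp(-k)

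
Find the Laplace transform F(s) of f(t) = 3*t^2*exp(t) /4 3/(2*(s - 1) ^3) 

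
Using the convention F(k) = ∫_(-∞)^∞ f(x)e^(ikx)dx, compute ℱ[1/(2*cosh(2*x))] pi/(4*cosh(pi*k/4))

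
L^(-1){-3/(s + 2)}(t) -3*exp(-2*t)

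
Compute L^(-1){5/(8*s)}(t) 5/8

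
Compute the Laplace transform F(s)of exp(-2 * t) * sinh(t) 1/((s+2)^2 - 1)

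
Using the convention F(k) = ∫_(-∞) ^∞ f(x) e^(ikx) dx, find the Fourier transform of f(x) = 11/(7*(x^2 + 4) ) 11*pi*exp(-2*Abs(k) ) /14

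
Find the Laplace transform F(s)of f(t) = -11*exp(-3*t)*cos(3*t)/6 11*(-s - 3)/(6*((s + 3)^2 + 9))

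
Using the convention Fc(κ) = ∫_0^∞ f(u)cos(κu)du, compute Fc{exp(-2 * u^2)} sqrt(2) * sqrt(pi) * exp(-κ^2/8)/4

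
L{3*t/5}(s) 3/(5*s^2)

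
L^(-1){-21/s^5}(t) -7*t^4/8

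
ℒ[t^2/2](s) s^(-3)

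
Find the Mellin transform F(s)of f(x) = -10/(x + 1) -10*pi*csc(pi*s)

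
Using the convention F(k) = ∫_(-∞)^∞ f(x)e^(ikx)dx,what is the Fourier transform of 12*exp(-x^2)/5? 12*sqrt(pi)*exp(-k^2/4)/5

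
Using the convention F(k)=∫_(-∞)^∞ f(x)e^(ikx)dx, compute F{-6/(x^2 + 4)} -3 * pi * exp(-2 * Abs(k))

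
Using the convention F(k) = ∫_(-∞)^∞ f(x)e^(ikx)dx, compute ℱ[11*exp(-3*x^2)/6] 11*sqrt(3)*sqrt(pi)*exp(-k^2/12)/18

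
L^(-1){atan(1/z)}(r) sin(r)/r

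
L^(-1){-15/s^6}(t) -t^5/8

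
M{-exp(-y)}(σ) -gamma(σ)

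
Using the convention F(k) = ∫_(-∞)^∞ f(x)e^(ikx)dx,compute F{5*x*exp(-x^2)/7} 5*I*sqrt(pi)*k*exp(-k^2/4)/14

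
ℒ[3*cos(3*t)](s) 3*s/(s^2+9)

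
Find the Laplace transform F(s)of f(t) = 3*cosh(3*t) 3*s/(s^2 - 9)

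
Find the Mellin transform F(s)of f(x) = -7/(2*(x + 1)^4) 7*pi*(s - 3)*(s - 2)*(s - 1)/(12*sin(pi*s))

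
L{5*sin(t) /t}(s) 5*atan(1/s) 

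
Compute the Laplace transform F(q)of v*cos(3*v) (q^2-9)/(q^2+9)^2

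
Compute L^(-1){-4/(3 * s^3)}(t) -2 * t^2/3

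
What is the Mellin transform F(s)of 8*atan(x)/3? -4*pi*sec(pi*s/2)/(3*s)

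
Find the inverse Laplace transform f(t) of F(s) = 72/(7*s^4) 12*t^3/7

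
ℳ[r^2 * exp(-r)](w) gamma(w+2)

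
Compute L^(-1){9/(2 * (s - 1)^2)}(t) 9 * t * exp(t)/2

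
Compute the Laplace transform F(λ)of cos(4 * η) λ/(λ^2 + 16)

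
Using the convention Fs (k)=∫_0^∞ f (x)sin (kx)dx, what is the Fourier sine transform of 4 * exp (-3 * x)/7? 4 * k/ (7 * (k^2 + 9))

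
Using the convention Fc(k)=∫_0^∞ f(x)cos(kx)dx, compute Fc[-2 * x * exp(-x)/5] 2 * (k^2 - 1)/(5 * (k^2 + 1)^2)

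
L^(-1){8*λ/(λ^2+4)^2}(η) 2*η*sin(2*η)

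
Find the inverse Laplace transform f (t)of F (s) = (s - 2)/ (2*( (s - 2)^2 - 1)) exp (2*t)*cosh (t)/2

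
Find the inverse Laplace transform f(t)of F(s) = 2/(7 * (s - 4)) 2 * exp(4 * t)/7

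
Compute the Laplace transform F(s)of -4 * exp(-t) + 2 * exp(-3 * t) 2/(s + 3) - 4/(s + 1)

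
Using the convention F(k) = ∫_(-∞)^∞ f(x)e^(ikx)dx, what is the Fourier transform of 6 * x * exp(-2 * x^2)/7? 3 * sqrt(2) * I * sqrt(pi) * k * exp(-k^2/8)/28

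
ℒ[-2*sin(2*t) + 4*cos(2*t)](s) 4*s/(s^2 + 4) - 4/(s^2 + 4) 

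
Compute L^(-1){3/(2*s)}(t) 3/2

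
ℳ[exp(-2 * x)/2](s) gamma(s)/(2 * 2^s)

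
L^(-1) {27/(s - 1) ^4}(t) 9*t^3*exp(t) /2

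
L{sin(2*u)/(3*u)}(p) atan(2/p)/3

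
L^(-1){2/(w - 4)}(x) 2 * exp(4 * x)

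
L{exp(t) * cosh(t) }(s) (s - 1) /(s * (s - 2) ) 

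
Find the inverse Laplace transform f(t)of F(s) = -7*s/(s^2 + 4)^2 -7*t*sin(2*t)/4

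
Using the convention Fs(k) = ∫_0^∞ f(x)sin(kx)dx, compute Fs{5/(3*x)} 5*pi/6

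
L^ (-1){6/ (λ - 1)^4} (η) η^3*exp (η)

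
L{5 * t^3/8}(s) 15/(4 * s^4)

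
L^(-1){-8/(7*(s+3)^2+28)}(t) -4*exp(-3*t)*sin(2*t)/7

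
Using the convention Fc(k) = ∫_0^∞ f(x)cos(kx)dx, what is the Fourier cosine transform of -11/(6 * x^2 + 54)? -11 * pi * exp(-3 * k)/36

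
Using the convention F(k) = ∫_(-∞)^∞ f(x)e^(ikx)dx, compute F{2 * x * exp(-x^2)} I * sqrt(pi) * k * exp(-k^2/4)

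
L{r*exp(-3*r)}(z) (z+3)^(-2)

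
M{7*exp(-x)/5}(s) 7*gamma(s)/5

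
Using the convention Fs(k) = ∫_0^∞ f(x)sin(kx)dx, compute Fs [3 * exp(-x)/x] 3 * atan(k)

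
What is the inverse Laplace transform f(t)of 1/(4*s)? 1/4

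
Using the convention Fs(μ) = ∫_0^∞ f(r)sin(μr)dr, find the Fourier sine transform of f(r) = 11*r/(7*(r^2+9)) 11*pi*exp(-3*μ)/14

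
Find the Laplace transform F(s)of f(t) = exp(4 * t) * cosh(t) (s - 4)/((s - 4)^2-1)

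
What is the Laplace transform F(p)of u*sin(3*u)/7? 6*p/(7*(p^2 + 9)^2)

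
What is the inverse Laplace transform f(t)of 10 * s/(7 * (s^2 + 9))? 10 * cos(3 * t)/7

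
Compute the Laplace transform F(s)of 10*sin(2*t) 20/(s^2 + 4)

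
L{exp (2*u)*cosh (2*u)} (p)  (p - 2)/ (p*(p - 4))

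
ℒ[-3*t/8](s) -3/(8*s^2) 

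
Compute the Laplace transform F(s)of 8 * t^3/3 16/s^4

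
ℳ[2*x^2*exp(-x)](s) 2*gamma(s + 2)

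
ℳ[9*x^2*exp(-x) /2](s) 9*gamma(s+2) /2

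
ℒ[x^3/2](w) 3/w^4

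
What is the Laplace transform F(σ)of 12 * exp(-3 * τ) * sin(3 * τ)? 36/((σ + 3)^2 + 9)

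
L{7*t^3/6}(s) 7/s^4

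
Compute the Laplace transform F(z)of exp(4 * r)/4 1/(4 * (z - 4))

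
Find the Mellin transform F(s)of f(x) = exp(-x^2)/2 gamma(s/2)/4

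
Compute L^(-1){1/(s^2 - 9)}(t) sinh(3*t)/3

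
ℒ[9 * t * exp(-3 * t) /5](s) 9/(5 * (s + 3) ^2) 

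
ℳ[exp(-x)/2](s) gamma(s)/2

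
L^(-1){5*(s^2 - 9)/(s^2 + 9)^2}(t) 5*t*cos(3*t)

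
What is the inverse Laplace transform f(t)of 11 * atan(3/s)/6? 11 * sin(3 * t)/(6 * t)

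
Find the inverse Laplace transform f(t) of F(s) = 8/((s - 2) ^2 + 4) 4 * exp(2 * t) * sin(2 * t) 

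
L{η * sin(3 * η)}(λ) 6 * λ/(λ^2 + 9)^2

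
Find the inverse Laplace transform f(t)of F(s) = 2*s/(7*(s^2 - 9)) 2*cosh(3*t)/7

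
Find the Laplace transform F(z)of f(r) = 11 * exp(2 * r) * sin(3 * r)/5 33/(5 * ((z - 2)^2 + 9))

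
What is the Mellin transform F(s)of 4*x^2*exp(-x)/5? 4*gamma(s + 2)/5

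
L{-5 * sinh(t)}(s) -5/(s^2 - 1)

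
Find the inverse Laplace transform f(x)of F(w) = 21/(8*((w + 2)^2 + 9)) 7*exp(-2*x)*sin(3*x)/8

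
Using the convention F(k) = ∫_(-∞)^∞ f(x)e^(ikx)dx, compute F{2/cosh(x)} 2*pi/cosh(pi*k/2)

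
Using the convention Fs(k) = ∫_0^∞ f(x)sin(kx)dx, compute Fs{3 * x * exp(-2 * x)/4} 3 * k/(k^2 + 4)^2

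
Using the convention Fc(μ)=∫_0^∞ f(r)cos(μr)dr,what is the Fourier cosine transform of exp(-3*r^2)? sqrt(3)*sqrt(pi)*exp(-μ^2/12)/6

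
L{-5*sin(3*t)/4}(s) -15/(4*s^2 + 36)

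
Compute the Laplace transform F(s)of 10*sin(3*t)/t 10*atan(3/s)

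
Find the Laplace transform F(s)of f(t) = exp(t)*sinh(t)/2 1/(2*s*(s - 2))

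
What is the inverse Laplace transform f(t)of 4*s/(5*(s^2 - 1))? 4*cosh(t)/5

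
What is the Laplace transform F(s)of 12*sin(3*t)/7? 36/(7*(s^2 + 9))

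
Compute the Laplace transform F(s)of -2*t -2/s^2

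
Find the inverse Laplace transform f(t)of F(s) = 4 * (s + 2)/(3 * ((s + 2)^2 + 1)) 4 * exp(-2 * t) * cos(t)/3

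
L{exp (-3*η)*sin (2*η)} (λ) 2/ ( (λ + 3)^2 + 4)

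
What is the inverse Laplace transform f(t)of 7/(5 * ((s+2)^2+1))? 7 * exp(-2 * t) * sin(t)/5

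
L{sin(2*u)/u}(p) atan(2/p)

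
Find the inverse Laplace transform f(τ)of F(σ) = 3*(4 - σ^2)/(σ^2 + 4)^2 -3*τ*cos(2*τ)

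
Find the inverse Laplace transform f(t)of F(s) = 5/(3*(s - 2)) 5*exp(2*t)/3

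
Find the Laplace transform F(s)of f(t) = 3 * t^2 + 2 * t 2/s^2 + 6/s^3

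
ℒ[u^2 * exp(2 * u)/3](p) 2/(3 * (p - 2)^3)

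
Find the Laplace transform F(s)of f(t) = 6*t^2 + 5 12/s^3 + 5/s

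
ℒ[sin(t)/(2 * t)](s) atan(1/s)/2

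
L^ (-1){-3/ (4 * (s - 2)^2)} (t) -3 * t * exp (2 * t)/4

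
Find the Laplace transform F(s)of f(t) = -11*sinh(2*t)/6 -11/(3*s^2-12)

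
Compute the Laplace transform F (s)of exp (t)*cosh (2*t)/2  (s - 1)/ (2*( (s - 1)^2 - 4))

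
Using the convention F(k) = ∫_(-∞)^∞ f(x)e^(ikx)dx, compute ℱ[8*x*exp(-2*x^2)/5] sqrt(2)*I*sqrt(pi)*k*exp(-k^2/8)/5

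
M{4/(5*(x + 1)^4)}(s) 2*gamma(s)*gamma(4 - s)/15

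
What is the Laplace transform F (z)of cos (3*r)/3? z/ (3*(z^2 + 9))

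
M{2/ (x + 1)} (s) 2 * pi * csc (pi * s)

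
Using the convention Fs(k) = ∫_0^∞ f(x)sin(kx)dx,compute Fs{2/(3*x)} pi/3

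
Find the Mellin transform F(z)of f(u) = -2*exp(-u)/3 -2*gamma(z)/3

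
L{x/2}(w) 1/(2*w^2)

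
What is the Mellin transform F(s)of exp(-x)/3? gamma(s)/3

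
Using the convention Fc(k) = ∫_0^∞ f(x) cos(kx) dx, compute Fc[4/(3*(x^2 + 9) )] 2*pi*exp(-3*k) /9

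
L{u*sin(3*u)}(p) 6*p/(p^2+9)^2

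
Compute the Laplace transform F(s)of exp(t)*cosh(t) (s - 1)/(s*(s - 2))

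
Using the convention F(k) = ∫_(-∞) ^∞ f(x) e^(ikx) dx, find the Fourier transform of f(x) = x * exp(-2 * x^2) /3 sqrt(2) * I * sqrt(pi) * k * exp(-k^2/8) /24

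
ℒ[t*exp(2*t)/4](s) 1/(4*(s - 2)^2)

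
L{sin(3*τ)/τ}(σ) atan(3/σ)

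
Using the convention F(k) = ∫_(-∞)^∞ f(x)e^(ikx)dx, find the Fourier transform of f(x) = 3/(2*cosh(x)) 3*pi/(2*cosh(pi*k/2))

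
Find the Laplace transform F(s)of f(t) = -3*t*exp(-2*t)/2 -3/(2*(s + 2)^2)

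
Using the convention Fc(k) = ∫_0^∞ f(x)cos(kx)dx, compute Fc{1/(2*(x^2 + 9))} pi*exp(-3*k)/12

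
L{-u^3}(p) -6/p^4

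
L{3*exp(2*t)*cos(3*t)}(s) 3*(s - 2)/((s - 2)^2 + 9)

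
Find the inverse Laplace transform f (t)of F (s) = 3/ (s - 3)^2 3*t*exp (3*t)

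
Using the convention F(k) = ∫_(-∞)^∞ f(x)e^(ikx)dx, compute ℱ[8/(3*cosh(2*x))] 4*pi/(3*cosh(pi*k/4))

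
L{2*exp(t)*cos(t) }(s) 2*(s - 1) /((s - 1) ^2 + 1) 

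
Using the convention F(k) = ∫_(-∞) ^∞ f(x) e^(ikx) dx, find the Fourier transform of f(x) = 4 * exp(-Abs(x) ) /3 8/(3 * (k^2 + 1) ) 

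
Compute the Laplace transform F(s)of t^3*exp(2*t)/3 2/(s - 2)^4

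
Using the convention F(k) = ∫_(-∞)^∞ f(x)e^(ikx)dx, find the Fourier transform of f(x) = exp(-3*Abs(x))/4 3/(2*(k^2+9))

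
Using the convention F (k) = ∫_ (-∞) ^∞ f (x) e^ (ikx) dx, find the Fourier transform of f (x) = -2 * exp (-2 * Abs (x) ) -8/ (k^2+4) 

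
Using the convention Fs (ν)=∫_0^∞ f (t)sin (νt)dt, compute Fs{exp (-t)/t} atan (ν)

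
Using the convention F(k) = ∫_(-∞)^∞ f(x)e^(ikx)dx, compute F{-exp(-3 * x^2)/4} -sqrt(3) * sqrt(pi) * exp(-k^2/12)/12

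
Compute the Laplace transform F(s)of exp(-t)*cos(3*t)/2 (s + 1)/(2*((s + 1)^2 + 9))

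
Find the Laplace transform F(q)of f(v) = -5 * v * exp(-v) -5/(q + 1)^2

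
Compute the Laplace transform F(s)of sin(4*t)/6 2/(3*(s^2 + 16))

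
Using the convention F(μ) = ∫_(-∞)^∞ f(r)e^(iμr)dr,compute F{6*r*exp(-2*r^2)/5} 3*sqrt(2)*I*sqrt(pi)*μ*exp(-μ^2/8)/20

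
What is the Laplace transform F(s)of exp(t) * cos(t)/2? (s - 1)/(2 * ((s - 1)^2 + 1))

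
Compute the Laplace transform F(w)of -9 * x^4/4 -54/w^5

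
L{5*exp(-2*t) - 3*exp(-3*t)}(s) 5/(s + 2) - 3/(s + 3)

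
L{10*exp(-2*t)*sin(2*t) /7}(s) 20/(7*((s+2) ^2+4) ) 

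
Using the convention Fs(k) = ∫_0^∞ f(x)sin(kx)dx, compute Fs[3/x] 3 * pi/2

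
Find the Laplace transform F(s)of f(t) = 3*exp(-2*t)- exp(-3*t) 3/(s + 2) - 1/(s + 3)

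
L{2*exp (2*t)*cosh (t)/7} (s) 2*(s - 2)/ (7*( (s - 2)^2-1))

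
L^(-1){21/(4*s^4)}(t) 7*t^3/8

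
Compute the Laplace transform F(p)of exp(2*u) 1/(p - 2)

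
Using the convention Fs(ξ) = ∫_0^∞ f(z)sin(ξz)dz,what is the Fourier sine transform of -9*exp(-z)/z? -9*atan(ξ)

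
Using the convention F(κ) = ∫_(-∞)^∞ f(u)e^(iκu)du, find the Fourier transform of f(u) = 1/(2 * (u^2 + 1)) pi * exp(-Abs(κ))/2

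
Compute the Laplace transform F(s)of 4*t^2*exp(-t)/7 8/(7*(s + 1)^3)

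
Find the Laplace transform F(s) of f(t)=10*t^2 20/s^3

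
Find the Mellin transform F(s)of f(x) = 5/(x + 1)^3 5 * pi * (s - 2) * (s - 1)/(2 * sin(pi * s))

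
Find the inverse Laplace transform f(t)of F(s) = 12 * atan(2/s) 12 * sin(2 * t)/t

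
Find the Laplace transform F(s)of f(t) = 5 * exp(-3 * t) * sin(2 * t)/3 10/(3 * ((s + 3)^2 + 4))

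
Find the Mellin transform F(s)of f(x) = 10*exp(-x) 10*gamma(s)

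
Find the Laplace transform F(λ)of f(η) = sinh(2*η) 2/(λ^2 - 4)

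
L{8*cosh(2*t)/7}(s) 8*s/(7*(s^2 - 4))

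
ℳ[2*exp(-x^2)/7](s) gamma(s/2)/7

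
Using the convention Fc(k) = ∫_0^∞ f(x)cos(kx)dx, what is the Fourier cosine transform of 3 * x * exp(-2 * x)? 3 * (4 - k^2)/(k^2 + 4)^2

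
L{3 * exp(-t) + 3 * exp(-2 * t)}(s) 3/(s + 2) + 3/(s + 1)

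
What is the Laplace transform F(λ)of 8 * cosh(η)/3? 8 * λ/(3 * (λ^2-1))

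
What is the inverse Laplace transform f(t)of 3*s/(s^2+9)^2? t*sin(3*t)/2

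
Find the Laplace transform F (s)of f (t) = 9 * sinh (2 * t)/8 9/ (4 * (s^2 - 4))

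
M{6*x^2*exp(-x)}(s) 6*gamma(s+2)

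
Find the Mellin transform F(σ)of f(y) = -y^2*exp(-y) -gamma(σ + 2)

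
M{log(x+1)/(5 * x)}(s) -pi * csc(pi * s)/(5 * s - 5)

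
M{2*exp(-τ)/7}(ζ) 2*gamma(ζ)/7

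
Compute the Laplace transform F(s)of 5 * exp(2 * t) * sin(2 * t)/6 5/(3 * ((s - 2)^2 + 4))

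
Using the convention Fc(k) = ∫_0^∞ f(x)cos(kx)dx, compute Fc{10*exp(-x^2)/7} 5*sqrt(pi)*exp(-k^2/4)/7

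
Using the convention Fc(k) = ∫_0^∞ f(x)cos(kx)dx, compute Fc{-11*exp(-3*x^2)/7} -11*sqrt(3)*sqrt(pi)*exp(-k^2/12)/42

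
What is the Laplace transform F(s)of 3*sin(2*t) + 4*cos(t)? 6/(s^2 + 4) + 4*s/(s^2 + 1)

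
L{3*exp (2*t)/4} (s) 3/ (4*(s - 2))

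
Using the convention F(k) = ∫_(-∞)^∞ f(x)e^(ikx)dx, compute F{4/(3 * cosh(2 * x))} 2 * pi/(3 * cosh(pi * k/4))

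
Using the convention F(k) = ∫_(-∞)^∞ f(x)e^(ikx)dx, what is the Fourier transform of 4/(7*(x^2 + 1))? 4*pi*exp(-Abs(k))/7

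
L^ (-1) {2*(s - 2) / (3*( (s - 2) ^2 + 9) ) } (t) 2*exp (2*t)*cos (3*t) /3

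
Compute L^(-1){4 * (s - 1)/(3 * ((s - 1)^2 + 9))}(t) 4 * exp(t) * cos(3 * t)/3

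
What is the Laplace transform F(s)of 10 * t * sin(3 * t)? 60 * s/(s^2+9)^2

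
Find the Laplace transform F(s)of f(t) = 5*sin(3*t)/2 15/(2*(s^2 + 9))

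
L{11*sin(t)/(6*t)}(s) 11*atan(1/s)/6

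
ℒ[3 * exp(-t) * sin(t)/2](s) 3/(2 * ((s + 1)^2 + 1))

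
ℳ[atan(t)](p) -pi*sec(pi*p/2)/(2*p)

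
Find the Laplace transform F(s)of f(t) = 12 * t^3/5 72/(5 * s^4)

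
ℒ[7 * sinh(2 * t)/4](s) 7/(2 * (s^2 - 4))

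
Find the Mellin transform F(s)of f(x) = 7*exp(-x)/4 7*gamma(s)/4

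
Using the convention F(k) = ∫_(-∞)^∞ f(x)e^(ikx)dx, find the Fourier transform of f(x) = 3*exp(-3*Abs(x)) 18/(k^2+9)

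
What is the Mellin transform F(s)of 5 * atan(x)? -5 * pi * sec(pi * s/2)/(2 * s)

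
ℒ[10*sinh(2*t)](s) 20/(s^2-4)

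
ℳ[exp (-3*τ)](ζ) gamma (ζ) /3^ζ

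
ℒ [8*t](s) 8/s^2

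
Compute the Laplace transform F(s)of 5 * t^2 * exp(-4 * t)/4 5/(2 * (s + 4)^3)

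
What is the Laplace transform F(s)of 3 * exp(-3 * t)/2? 3/(2 * (s + 3))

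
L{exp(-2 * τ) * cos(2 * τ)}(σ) (σ + 2)/((σ + 2)^2 + 4)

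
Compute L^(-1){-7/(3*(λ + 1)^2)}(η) -7*η*exp(-η)/3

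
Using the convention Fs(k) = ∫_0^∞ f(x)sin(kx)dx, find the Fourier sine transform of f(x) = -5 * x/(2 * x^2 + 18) -5 * pi * exp(-3 * k)/4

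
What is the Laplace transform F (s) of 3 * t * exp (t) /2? 3/ (2 * (s - 1) ^2) 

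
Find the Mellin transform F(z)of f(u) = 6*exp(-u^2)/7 3*gamma(z/2)/7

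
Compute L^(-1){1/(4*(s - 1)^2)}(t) t*exp(t)/4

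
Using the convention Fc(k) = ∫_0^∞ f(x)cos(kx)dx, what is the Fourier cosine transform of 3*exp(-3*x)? 9/(k^2+9)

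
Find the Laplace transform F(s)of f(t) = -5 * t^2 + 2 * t 2/s^2 - 10/s^3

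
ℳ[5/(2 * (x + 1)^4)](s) 5 * gamma(s) * gamma(4 - s)/12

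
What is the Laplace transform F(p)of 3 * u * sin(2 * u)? 12 * p/(p^2 + 4)^2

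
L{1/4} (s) 1/ (4*s)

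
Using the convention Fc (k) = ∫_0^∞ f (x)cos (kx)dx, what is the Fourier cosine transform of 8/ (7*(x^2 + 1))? 4*pi*exp (-k)/7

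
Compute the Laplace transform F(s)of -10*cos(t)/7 -10*s/(7*s^2 + 7)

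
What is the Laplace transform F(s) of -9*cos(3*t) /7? -9*s/(7*s^2+63) 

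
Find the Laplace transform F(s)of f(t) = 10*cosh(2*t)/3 10*s/(3*(s^2 - 4))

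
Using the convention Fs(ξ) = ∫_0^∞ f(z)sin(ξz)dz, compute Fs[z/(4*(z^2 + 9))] pi*exp(-3*ξ)/8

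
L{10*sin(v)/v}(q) 10*atan(1/q)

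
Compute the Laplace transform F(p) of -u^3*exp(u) -6/(p - 1) ^4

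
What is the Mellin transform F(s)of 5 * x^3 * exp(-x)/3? 5 * gamma(s+3)/3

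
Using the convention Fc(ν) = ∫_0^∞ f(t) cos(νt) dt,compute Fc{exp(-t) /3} 1/(3*(ν^2 + 1) ) 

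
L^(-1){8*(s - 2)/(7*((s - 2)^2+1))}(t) 8*exp(2*t)*cos(t)/7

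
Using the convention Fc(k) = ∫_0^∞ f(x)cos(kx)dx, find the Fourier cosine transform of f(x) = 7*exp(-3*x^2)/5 7*sqrt(3)*sqrt(pi)*exp(-k^2/12)/30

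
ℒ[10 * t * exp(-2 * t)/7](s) 10/(7 * (s + 2)^2)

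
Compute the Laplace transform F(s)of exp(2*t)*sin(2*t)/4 1/(2*((s - 2)^2 + 4))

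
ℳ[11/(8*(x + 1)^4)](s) 11*gamma(s)*gamma(4 - s)/48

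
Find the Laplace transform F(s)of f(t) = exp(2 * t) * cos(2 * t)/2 (s - 2)/(2 * ((s - 2)^2+4))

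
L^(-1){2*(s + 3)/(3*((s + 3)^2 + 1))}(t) 2*exp(-3*t)*cos(t)/3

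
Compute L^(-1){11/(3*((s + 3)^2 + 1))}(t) 11*exp(-3*t)*sin(t)/3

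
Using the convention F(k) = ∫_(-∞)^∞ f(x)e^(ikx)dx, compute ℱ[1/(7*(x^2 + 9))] pi*exp(-3*Abs(k))/21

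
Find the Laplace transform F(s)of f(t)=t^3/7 6/(7*s^4)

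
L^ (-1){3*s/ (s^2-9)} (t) 3*cosh (3*t)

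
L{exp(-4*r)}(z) 1/(z + 4)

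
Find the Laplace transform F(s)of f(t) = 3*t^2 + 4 6/s^3 + 4/s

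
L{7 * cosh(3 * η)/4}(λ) 7 * λ/(4 * (λ^2 - 9))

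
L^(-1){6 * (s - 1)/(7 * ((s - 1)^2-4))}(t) 6 * exp(t) * cosh(2 * t)/7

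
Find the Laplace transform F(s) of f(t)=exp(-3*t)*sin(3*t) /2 3/(2*((s + 3) ^2 + 9) ) 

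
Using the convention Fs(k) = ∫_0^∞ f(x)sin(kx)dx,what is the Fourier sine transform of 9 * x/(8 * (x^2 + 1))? 9 * pi * exp(-k)/16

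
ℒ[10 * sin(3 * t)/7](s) 30/(7 * (s^2 + 9))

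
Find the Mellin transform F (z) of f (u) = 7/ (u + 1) 7*pi*csc (pi*z) 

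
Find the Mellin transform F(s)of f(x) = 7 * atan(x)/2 -7 * pi * sec(pi * s/2)/(4 * s)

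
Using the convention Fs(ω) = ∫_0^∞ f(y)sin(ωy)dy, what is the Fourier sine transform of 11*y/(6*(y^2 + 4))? 11*pi*exp(-2*ω)/12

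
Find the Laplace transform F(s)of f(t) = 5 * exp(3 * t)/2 5/(2 * (s - 3))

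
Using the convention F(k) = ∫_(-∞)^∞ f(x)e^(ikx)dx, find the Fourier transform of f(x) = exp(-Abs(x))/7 2/(7*(k^2 + 1))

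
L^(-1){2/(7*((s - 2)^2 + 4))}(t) exp(2*t)*sin(2*t)/7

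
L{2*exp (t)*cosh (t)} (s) 2*(s - 1)/ (s*(s - 2))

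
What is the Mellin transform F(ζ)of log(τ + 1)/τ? -pi*csc(pi*ζ)/(ζ - 1)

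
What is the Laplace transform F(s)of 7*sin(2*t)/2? 7/(s^2 + 4)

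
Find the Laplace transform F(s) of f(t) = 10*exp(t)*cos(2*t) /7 10*(s - 1) /(7*((s - 1) ^2 + 4) ) 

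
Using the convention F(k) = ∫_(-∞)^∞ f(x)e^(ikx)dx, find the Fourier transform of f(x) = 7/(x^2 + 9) 7*pi*exp(-3*Abs(k))/3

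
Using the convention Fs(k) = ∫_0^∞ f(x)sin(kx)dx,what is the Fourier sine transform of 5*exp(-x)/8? 5*k/(8*(k^2 + 1))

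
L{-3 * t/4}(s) -3/(4 * s^2) 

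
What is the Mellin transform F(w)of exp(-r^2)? gamma(w/2)/2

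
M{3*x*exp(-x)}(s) 3*gamma(s + 1)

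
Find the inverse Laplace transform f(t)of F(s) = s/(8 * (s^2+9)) cos(3 * t)/8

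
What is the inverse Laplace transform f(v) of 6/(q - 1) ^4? v^3*exp(v) 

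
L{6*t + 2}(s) 6/s^2 + 2/s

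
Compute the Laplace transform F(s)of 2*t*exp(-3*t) 2/(s + 3)^2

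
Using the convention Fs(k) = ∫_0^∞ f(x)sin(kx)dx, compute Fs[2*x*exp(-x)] 4*k/(k^2 + 1)^2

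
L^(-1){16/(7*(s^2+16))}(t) 4*sin(4*t)/7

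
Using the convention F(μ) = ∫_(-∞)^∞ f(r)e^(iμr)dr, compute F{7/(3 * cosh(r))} 7 * pi/(3 * cosh(pi * μ/2))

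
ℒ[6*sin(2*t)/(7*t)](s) 6*atan(2/s)/7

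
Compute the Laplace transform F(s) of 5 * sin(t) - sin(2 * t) 5/(s^2 + 1)-2/(s^2 + 4) 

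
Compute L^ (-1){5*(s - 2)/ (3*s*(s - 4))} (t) 5*exp (2*t)*cosh (2*t)/3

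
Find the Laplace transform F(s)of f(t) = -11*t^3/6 -11/s^4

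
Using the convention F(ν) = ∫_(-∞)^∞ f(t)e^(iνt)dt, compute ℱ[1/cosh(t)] pi/cosh(pi*ν/2)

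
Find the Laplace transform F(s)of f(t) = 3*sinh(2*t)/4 3/(2*(s^2 - 4))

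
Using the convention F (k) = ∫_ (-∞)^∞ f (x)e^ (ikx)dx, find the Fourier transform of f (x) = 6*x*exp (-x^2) 3*I*sqrt (pi)*k*exp (-k^2/4)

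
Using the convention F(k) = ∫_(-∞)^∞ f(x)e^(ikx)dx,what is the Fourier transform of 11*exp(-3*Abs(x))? 66/(k^2 + 9)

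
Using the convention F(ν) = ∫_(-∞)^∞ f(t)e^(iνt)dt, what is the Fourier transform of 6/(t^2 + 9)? 2 * pi * exp(-3 * Abs(ν))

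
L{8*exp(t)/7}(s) 8/(7*(s - 1))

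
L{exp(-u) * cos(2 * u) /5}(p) (p + 1) /(5 * ((p + 1) ^2 + 4) ) 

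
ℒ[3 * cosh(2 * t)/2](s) 3 * s/(2 * (s^2 - 4))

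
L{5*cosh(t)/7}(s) 5*s/(7*(s^2-1))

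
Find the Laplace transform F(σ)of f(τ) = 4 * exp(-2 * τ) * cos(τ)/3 4 * (σ + 2)/(3 * ((σ + 2)^2 + 1))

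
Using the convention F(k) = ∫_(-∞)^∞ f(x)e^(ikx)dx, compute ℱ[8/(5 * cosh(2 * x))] 4 * pi/(5 * cosh(pi * k/4))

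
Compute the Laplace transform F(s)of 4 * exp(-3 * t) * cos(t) 4 * (s + 3)/((s + 3)^2 + 1)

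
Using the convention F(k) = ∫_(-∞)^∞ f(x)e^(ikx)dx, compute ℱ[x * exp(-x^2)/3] I * sqrt(pi) * k * exp(-k^2/4)/6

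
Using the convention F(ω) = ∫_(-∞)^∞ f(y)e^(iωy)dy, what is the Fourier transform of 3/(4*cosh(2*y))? 3*pi/(8*cosh(pi*ω/4))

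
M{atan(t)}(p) -pi*sec(pi*p/2)/(2*p)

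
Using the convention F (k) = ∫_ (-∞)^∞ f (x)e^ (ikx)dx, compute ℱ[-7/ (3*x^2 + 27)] -7*pi*exp (-3*Abs (k))/9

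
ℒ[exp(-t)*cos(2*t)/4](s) (s + 1)/(4*((s + 1)^2 + 4))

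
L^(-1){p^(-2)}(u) u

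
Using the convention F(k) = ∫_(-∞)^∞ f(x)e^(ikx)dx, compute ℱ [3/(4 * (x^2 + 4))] 3 * pi * exp(-2 * Abs(k))/8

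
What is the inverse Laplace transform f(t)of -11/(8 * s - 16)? -11 * exp(2 * t)/8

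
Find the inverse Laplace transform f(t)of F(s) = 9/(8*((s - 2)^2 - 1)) 9*exp(2*t)*sinh(t)/8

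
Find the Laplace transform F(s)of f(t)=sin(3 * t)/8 3/(8 * (s^2 + 9))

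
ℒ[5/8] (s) 5/(8*s)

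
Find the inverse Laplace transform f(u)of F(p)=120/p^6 u^5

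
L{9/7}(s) 9/(7 * s)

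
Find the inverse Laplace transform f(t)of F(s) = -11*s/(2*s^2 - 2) -11*cosh(t)/2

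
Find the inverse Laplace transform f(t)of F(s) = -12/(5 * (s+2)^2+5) -12 * exp(-2 * t) * sin(t)/5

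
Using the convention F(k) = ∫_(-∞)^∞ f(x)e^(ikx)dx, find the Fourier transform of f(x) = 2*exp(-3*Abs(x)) 12/(k^2 + 9)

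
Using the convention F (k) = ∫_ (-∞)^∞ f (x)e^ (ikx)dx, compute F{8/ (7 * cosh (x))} 8 * pi/ (7 * cosh (pi * k/2))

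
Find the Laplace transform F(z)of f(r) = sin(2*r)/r atan(2/z)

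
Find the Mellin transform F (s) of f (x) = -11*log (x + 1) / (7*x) 11*pi*csc (pi*s) / (7*(s - 1) ) 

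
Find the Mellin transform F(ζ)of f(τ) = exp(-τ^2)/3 gamma(ζ/2)/6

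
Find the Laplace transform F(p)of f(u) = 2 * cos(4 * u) 2 * p/(p^2 + 16)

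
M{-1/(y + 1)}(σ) -pi * csc(pi * σ)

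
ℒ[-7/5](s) -7/(5*s)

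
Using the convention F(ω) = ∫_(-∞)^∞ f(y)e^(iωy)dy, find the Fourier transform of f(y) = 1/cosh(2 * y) pi/(2 * cosh(pi * ω/4))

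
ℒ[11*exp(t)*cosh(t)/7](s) 11*(s - 1)/(7*s*(s - 2))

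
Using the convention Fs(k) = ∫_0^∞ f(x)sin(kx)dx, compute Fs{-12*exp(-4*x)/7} -12*k/(7*k^2 + 112)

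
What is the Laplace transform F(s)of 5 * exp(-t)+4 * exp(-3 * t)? 4/(s+3)+5/(s+1)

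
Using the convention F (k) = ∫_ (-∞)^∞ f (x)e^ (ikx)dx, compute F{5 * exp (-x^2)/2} 5 * sqrt (pi) * exp (-k^2/4)/2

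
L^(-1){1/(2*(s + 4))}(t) exp(-4*t)/2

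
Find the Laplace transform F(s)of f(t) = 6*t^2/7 12/(7*s^3)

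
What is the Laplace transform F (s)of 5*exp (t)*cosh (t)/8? 5*(s - 1)/ (8*s*(s - 2))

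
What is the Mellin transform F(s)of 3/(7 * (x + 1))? 3 * pi * csc(pi * s)/7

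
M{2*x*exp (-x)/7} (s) 2*gamma (s + 1)/7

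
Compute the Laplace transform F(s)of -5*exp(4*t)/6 -5/(6*s - 24)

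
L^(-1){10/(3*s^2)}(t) 10*t/3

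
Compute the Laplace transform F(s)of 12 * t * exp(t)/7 12/(7 * (s - 1)^2)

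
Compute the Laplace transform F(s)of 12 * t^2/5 24/(5 * s^3)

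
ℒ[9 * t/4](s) 9/(4 * s^2)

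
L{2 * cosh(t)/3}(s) 2 * s/(3 * (s^2 - 1))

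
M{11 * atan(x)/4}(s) -11 * pi * sec(pi * s/2)/(8 * s)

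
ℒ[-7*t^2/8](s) -7/(4*s^3)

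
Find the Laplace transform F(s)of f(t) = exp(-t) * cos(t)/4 (s + 1)/(4 * ((s + 1)^2 + 1))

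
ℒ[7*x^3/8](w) 21/(4*w^4)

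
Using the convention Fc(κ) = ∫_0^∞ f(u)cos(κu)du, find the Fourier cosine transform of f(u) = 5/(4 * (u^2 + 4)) 5 * pi * exp(-2 * κ)/16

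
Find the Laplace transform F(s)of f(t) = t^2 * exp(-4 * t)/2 (s + 4)^(-3)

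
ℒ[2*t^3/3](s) 4/s^4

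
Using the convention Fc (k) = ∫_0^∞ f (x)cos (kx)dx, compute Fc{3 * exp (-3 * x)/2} 9/ (2 * (k^2 + 9))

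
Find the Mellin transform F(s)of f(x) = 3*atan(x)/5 -3*pi*sec(pi*s/2)/(10*s)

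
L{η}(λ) λ^(-2)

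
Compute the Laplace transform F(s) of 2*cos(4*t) 2*s/(s^2+16) 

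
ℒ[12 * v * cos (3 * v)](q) 12 * (q^2-9)/ (q^2 + 9)^2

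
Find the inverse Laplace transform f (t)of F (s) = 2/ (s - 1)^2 2*t*exp (t)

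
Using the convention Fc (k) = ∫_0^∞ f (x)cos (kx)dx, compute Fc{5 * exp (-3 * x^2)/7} 5 * sqrt (3) * sqrt (pi) * exp (-k^2/12)/42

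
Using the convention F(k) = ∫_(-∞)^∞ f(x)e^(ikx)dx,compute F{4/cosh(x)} 4*pi/cosh(pi*k/2)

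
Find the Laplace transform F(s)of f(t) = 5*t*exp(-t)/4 5/(4*(s+1)^2)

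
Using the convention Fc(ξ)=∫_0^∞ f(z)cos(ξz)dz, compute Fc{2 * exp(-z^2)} sqrt(pi) * exp(-ξ^2/4)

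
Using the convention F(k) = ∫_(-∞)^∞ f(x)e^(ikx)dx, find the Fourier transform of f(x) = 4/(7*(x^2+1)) 4*pi*exp(-Abs(k))/7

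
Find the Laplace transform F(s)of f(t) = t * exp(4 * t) (s - 4)^(-2)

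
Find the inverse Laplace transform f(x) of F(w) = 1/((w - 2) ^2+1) exp(2 * x) * sin(x) 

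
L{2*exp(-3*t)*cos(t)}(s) 2*(s + 3)/((s + 3)^2 + 1)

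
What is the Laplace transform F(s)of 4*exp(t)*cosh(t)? 4*(s - 1)/(s*(s - 2))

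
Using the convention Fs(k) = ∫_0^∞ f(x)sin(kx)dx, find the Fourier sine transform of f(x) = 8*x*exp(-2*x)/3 32*k/(3*(k^2 + 4)^2)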